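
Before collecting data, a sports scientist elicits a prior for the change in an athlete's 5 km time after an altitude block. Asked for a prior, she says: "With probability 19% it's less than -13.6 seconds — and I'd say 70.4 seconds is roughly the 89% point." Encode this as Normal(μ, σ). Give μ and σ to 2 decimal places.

μ = 21.44, σ = 39.92

The p-quantile of Normal(μ,σ) is μ + z_p·σ, with z_{0.19} = -0.8779 and z_{0.89} = 1.227.
Eliminate σ: μ = (z₂·x₁ − z₁·x₂)/(z₂ − z₁) = (1.227·-13.6 − (-0.8779)·70.4)/2.104 = 21.44.
Then σ = (x₂ − x₁)/(z₂ − z₁) = (70.4 − -13.6)/2.104 = 39.92.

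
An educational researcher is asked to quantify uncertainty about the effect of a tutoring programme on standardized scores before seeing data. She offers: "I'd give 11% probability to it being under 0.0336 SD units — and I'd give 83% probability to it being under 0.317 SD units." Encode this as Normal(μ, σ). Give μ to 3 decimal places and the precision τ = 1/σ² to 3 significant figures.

For Normal(μ,σ), the p-quantile is μ + z_p·σ. Here z_{0.11} = -1.227, z_{0.83} = 0.9542.
So 0.0336 = μ − 1.227σ and 0.317 = μ + 0.9542σ.
Subtracting: σ = (0.317 − 0.0336)/(0.9542 − (-1.227)) = 0.130.
Then μ = 0.0336 − (-1.227)·0.130 = 0.193.
Precision τ = 1/σ² = 1/0.13² = 59.2.

μ = 0.193, τ = 59.2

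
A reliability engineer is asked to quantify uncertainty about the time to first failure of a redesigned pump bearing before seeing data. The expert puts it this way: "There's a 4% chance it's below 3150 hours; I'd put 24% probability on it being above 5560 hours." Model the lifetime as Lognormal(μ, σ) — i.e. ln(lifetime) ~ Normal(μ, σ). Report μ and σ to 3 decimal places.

If T ~ Lognormal(μ,σ) then ln T ~ Normal(μ,σ), so the p-quantile of ln T is μ + z_p·σ.
ln(3150) = 8.055 and ln(5560) = 8.623; z_{0.04} = -1.751, z_{0.76} = 0.7063.
σ = (8.623 − 8.055)/(0.7063 − (-1.751)) = 0.231.
μ = 8.055 − (-1.751)·0.231 = 8.460.

μ ≈ 8.460, σ ≈ 0.231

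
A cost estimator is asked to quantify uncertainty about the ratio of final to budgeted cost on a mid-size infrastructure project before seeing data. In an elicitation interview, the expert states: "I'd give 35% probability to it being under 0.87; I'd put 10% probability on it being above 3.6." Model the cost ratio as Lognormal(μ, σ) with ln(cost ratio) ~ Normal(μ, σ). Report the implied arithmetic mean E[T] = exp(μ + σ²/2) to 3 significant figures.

If T ~ Lognormal(μ,σ) then ln T ~ Normal(μ,σ), so the p-quantile of ln T is μ + z_p·σ.
ln(0.87) = -0.1393 and ln(3.6) = 1.281; z_{0.35} = -0.3853, z_{0.9} = 1.282.
σ = (1.281 − -0.1393)/(1.282 − (-0.3853)) = 0.852.
μ = -0.1393 − (-0.3853)·0.852 = 0.189.
E[T] = exp(μ + σ²/2) = exp(0.189 + 0.3630) = 1.74.

E[T] ≈ 1.74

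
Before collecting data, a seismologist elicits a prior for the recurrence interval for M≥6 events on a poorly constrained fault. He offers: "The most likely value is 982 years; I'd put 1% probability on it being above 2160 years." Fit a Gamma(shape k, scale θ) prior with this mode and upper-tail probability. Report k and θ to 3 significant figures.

Gamma(k,θ) with k>1 has mode (k−1)θ, so θ = 982/(k−1).
Need P(X < 2160) = 0.99 with θ tied to k this way. Start at k = 2, θ = 982: P(X<2160) ≈ 0.645.
Too low — raise k to concentrate. Iterating converges to k ≈ 8.76.
Then θ = 982/(8.76−1) ≈ 127.

k ≈ 8.76, θ ≈ 127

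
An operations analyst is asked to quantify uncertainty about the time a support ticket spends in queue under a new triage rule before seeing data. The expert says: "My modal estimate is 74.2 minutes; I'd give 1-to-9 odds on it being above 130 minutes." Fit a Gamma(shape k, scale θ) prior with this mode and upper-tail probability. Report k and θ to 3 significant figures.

Gamma(k,θ) with k>1 has mode (k−1)θ, so θ = 74.2/(k−1).
Need P(X < 130) = 0.9 with θ tied to k this way. Start at k = 2, θ = 74.2: P(X<130) ≈ 0.523.
Too low — raise k to concentrate. Iterating converges to k ≈ 7.04.
Then θ = 74.2/(7.04−1) ≈ 12.3.

k ≈ 7.04, θ ≈ 12.3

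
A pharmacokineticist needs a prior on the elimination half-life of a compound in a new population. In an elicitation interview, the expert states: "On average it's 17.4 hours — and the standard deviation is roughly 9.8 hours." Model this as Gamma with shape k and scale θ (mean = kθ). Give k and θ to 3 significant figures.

k ≈ 3.15, θ ≈ 5.52

For Gamma(k, scale θ): mean = kθ, variance = kθ², so CV = 1/√k.
CV = SD/mean = 9.8/17.4 = 0.5632, hence k = 1/CV² = 3.15.
Then θ = mean/k = 17.4/3.15 = 5.52.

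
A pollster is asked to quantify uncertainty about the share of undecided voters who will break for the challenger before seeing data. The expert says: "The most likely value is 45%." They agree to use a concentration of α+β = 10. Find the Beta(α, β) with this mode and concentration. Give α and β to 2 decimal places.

α = 4.60, β = 5.40

For α,β > 1 the Beta mode is (α−1)/(α+β−2). With α+β = 10, the mode is (α−1)/8.
Set (α−1)/8 = 0.45 → α = 1 + 0.45·8 = 4.60.
β = 10 − α = 5.40.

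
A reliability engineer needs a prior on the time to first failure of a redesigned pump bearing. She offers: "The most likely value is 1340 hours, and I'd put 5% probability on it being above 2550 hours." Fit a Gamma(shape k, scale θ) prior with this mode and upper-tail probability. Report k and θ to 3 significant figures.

k ≈ 7.71, θ ≈ 200

Gamma(k,θ) with k>1 has mode (k−1)θ, so θ = 1340/(k−1).
Need P(X < 2550) = 0.95 with θ tied to k this way. Start at k = 2, θ = 1340: P(X<2550) ≈ 0.567.
Too low — raise k to concentrate. Iterating converges to k ≈ 7.71.
Then θ = 1340/(7.71−1) ≈ 200.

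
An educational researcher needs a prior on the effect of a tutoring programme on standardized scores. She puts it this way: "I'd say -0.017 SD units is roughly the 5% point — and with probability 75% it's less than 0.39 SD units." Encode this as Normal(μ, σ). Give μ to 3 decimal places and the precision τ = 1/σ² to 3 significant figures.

For Normal(μ,σ), the p-quantile is μ + z_p·σ. Here z_{0.05} = -1.645, z_{0.75} = 0.6745.
So -0.017 = μ − 1.645σ and 0.39 = μ + 0.6745σ.
Subtracting: σ = (0.39 − -0.017)/(0.6745 − (-1.645)) = 0.175.
Then μ = -0.017 − (-1.645)·0.175 = 0.272.
Precision τ = 1/σ² = 1/0.1755² = 32.5.

μ = 0.272, τ = 32.5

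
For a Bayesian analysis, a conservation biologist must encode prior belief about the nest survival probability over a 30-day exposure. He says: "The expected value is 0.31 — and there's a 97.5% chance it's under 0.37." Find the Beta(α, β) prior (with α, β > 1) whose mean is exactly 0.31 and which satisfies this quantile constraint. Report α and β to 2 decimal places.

With mean 0.31 fixed, write α = 0.31s, β = 0.69s where s = α+β.
Need P(θ < 0.37) = 0.975 under Beta(0.31s, 0.69s). Normal approximation: (q−m)/√(m(1−m)/s) ≈ z_{0.975} = 1.96, so s ≈ 0.31·0.69·(1.96)²/(0.37−0.31)² = 228.2.
At s = 228.2: P(θ<0.37) ≈ 0.972. Adjusting to match 0.975 gives s ≈ 238.62.
So α = 0.31·238.62 ≈ 73.97, β = 0.69·238.62 ≈ 164.65.

α ≈ 73.97, β ≈ 164.65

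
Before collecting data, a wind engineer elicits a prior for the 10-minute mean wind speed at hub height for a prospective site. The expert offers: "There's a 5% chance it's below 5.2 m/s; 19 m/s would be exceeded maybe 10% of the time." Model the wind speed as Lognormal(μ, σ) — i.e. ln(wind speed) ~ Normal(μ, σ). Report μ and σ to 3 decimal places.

If T ~ Lognormal(μ,σ) then ln T ~ Normal(μ,σ), so the p-quantile of ln T is μ + z_p·σ.
ln(5.2) = 1.649 and ln(19) = 2.944; z_{0.05} = -1.645, z_{0.9} = 1.282.
σ = (2.944 − 1.649)/(1.282 − (-1.645)) = 0.443.
μ = 1.649 − (-1.645)·0.443 = 2.377.

μ ≈ 2.377, σ ≈ 0.443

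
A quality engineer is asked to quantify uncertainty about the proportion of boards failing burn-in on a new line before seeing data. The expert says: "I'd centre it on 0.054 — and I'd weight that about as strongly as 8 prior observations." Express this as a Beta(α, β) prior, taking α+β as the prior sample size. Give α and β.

Under the effective-sample-size interpretation, Beta(α, β) has prior mean α/(α+β) and prior sample size α+β.
So α+β = 8 and α/(α+β) = 0.054, giving α = 0.054·8 = 0.432 and β = 8 − 0.432 = 7.568.

α = 0.432, β = 7.568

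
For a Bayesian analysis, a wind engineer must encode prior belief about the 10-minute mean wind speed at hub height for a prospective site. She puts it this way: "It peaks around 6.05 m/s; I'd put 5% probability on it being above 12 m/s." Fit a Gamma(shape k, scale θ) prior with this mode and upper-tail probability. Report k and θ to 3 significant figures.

Gamma(k,θ) with k>1 has mode (k−1)θ, so θ = 6.05/(k−1).
Need P(X < 12) = 0.95 with θ tied to k this way. Start at k = 2, θ = 6.05: P(X<12) ≈ 0.590.
Too low — raise k to concentrate. Iterating converges to k ≈ 6.91.
Then θ = 6.05/(6.91−1) ≈ 1.02.

k ≈ 6.91, θ ≈ 1.02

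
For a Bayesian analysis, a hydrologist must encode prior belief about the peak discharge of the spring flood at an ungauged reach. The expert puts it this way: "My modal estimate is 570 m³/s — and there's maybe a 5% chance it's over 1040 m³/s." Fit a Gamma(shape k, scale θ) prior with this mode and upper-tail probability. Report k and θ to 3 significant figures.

Gamma(k,θ) with k>1 has mode (k−1)θ, so θ = 570/(k−1).
Need P(X < 1040) = 0.95 with θ tied to k this way. Start at k = 2, θ = 570: P(X<1040) ≈ 0.544.
Too low — raise k to concentrate. Iterating converges to k ≈ 8.7.
Then θ = 570/(8.7−1) ≈ 74.

k ≈ 8.7, θ ≈ 74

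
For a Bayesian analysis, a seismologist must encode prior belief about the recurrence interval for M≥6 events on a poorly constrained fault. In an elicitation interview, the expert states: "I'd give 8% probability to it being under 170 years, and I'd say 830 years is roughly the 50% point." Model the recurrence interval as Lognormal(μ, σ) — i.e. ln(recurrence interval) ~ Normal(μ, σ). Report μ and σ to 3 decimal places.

If T ~ Lognormal(μ,σ) then ln T ~ Normal(μ,σ), so the p-quantile of ln T is μ + z_p·σ.
ln(170) = 5.136 and ln(830) = 6.721; z_{0.08} = -1.405, z_{0.5} = 0.
σ = (6.721 − 5.136)/(0 − (-1.405)) = 1.129.
μ = 5.136 − (-1.405)·1.129 = 6.721.

μ ≈ 6.721, σ ≈ 1.129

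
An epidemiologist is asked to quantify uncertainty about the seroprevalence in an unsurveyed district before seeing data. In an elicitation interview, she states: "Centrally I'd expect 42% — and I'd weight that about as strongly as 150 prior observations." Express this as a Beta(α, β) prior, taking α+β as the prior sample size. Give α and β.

α = 63, β = 87

Under the effective-sample-size interpretation, Beta(α, β) has prior mean α/(α+β) and prior sample size α+β.
So α+β = 150 and α/(α+β) = 0.42, giving α = 0.42·150 = 63 and β = 150 − 63 = 87.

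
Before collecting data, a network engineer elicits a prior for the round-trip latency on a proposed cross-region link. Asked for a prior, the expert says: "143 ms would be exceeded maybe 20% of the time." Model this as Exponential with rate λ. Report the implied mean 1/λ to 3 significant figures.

P(T > 143.0) = e^(−λ·143.0) = 0.2, so λ = −ln(0.2)/143.0 = 0.0113.
Mean = 1/λ = 88.9 ms.

mean ≈ 88.9 ms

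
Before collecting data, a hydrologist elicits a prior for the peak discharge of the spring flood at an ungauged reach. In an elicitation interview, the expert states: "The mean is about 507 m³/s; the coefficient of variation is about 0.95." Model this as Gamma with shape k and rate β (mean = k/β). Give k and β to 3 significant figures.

For Gamma(k, rate β): mean = k/β, variance = k/β², so CV = 1/√k.
CV = 0.95, hence k = 1/CV² = 1.11.
Then β = k/mean = 1.11/507 = 0.00219.

k ≈ 1.11, β ≈ 0.00219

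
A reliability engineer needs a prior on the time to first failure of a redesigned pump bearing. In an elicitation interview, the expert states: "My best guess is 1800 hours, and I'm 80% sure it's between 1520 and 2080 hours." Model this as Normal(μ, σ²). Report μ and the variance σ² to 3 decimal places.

A symmetric 80% interval runs μ ± z·σ with z = 1.282.
Half-width = 280, so σ = 280/1.282 = 218.4852 and σ² = 47735.766.
μ is the stated best guess, 1800.000.

μ = 1800.000, σ² = 47735.766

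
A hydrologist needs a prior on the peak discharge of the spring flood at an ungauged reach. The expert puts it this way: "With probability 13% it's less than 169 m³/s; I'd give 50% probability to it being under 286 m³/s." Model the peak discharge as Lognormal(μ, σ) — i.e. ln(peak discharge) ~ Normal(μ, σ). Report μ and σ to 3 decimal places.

If T ~ Lognormal(μ,σ) then ln T ~ Normal(μ,σ), so the p-quantile of ln T is μ + z_p·σ.
ln(169) = 5.13 and ln(286) = 5.656; z_{0.13} = -1.126, z_{0.5} = 0.
σ = (5.656 − 5.13)/(0 − (-1.126)) = 0.467.
μ = 5.13 − (-1.126)·0.467 = 5.656.

μ ≈ 5.656, σ ≈ 0.467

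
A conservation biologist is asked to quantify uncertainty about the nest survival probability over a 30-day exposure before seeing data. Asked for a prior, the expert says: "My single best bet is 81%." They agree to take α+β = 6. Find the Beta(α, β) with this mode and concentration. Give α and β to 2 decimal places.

For α,β > 1 the Beta mode is (α−1)/(α+β−2). With α+β = 6, the mode is (α−1)/4.
Set (α−1)/4 = 0.81 → α = 1 + 0.81·4 = 4.24.
β = 6 − α = 1.76.

α = 4.24, β = 1.76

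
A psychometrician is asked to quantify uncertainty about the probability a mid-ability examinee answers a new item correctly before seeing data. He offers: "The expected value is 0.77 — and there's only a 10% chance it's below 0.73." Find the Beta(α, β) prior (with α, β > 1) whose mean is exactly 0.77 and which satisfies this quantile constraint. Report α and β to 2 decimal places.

α ≈ 143.82, β ≈ 42.96

With mean 0.77 fixed, write α = 0.77s, β = 0.23s where s = α+β.
Need P(θ < 0.73) = 0.1 under Beta(0.77s, 0.23s). Normal approximation: (q−m)/√(m(1−m)/s) ≈ z_{0.1} = -1.28, so s ≈ 0.77·0.23·(-1.28)²/(0.73−0.77)² = 181.8.
At s = 181.8: P(θ<0.73) ≈ 0.103. Adjusting to match 0.1 gives s ≈ 186.78.
So α = 0.77·186.78 ≈ 143.82, β = 0.23·186.78 ≈ 42.96.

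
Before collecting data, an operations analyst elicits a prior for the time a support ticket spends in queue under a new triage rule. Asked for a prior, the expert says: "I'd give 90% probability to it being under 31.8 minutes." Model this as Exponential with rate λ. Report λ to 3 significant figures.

P(T < 31.8) = 1 − e^(−λ·31.8) = 0.9, so λ = −ln(1−0.9)/31.8 = −ln(0.1)/31.8 = 0.0724.

λ ≈ 0.0724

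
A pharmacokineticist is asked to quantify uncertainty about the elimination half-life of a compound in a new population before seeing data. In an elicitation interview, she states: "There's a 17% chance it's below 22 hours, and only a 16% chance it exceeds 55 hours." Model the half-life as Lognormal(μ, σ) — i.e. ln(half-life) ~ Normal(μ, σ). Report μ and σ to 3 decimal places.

If T ~ Lognormal(μ,σ) then ln T ~ Normal(μ,σ), so the p-quantile of ln T is μ + z_p·σ.
ln(22) = 3.091 and ln(55) = 4.007; z_{0.17} = -0.9542, z_{0.84} = 0.9945.
σ = (4.007 − 3.091)/(0.9945 − (-0.9542)) = 0.470.
μ = 3.091 − (-0.9542)·0.470 = 3.540.

μ ≈ 3.540, σ ≈ 0.470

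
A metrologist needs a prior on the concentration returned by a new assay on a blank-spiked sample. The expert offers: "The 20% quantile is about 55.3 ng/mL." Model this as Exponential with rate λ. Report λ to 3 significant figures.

λ ≈ 0.00404

P(T < 55.3) = 1 − e^(−λ·55.3) = 0.2, so λ = −ln(1−0.2)/55.3 = −ln(0.8)/55.3 = 0.00404.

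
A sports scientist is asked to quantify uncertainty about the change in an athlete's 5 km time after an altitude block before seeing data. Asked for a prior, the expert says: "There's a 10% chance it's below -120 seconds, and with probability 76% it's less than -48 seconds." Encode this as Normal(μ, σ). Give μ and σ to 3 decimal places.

The p-quantile of Normal(μ,σ) is μ + z_p·σ, with z_{0.1} = -1.282 and z_{0.76} = 0.7063.
Eliminate σ: μ = (z₂·x₁ − z₁·x₂)/(z₂ − z₁) = (0.7063·-120 − (-1.282)·-48)/1.988 = -73.582.
Then σ = (x₂ − x₁)/(z₂ − z₁) = (-48 − -120)/1.988 = 36.220.

μ = -73.582, σ = 36.220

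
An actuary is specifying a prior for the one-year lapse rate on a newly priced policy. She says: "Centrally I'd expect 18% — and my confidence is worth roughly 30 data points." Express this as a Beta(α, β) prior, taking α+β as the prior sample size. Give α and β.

α = 5.4, β = 24.6

Under the effective-sample-size interpretation, Beta(α, β) has prior mean α/(α+β) and prior sample size α+β.
So α+β = 30 and α/(α+β) = 0.18, giving α = 0.18·30 = 5.4 and β = 30 − 5.4 = 24.6.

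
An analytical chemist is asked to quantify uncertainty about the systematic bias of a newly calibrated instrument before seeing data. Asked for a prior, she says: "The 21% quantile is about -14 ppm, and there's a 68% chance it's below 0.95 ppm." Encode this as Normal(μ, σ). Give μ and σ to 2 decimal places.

The p-quantile of Normal(μ,σ) is μ + z_p·σ, with z_{0.21} = -0.8064 and z_{0.68} = 0.4677.
Eliminate σ: μ = (z₂·x₁ − z₁·x₂)/(z₂ − z₁) = (0.4677·-14 − (-0.8064)·0.95)/1.274 = -4.54.
Then σ = (x₂ − x₁)/(z₂ − z₁) = (0.95 − -14)/1.274 = 11.73.

μ = -4.54, σ = 11.73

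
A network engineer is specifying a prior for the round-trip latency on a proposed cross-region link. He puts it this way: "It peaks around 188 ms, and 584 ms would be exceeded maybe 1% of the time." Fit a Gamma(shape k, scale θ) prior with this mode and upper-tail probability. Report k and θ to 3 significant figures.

Gamma(k,θ) with k>1 has mode (k−1)θ, so θ = 188/(k−1).
Need P(X < 584) = 0.99 with θ tied to k this way. Start at k = 2, θ = 188: P(X<584) ≈ 0.816.
Too low — raise k to concentrate. Iterating converges to k ≈ 4.47.
Then θ = 188/(4.47−1) ≈ 54.1.

k ≈ 4.47, θ ≈ 54.1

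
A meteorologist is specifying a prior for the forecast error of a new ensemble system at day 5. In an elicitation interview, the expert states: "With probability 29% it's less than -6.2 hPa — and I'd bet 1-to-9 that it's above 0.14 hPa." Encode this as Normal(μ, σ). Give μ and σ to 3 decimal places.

μ = -4.288, σ = 3.455

For Normal(μ,σ), the p-quantile is μ + z_p·σ. Here z_{0.29} = -0.5534, z_{0.9} = 1.282.
So -6.2 = μ − 0.5534σ and 0.14 = μ + 1.282σ.
Subtracting: σ = (0.14 − -6.2)/(1.282 − (-0.5534)) = 3.455.
Then μ = -6.2 − (-0.5534)·3.455 = -4.288.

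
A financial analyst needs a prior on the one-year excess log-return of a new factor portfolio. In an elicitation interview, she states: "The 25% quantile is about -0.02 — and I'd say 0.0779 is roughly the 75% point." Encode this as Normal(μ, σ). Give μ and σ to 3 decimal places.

μ = 0.029, σ = 0.073

The p-quantile of Normal(μ,σ) is μ + z_p·σ, with z_{0.25} = -0.6745 and z_{0.75} = 0.6745.
Eliminate σ: μ = (z₂·x₁ − z₁·x₂)/(z₂ − z₁) = (0.6745·-0.02 − (-0.6745)·0.0779)/1.349 = 0.029.
Then σ = (x₂ − x₁)/(z₂ − z₁) = (0.0779 − -0.02)/1.349 = 0.073.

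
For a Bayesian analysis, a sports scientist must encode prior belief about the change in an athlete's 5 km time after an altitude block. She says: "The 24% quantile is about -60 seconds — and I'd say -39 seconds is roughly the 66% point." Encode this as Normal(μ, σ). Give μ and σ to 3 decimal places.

For Normal(μ,σ), the p-quantile is μ + z_p·σ. Here z_{0.24} = -0.7063, z_{0.66} = 0.4125.
So -60 = μ − 0.7063σ and -39 = μ + 0.4125σ.
Subtracting: σ = (-39 − -60)/(0.4125 − (-0.7063)) = 18.771.
Then μ = -60 − (-0.7063)·18.771 = -46.742.

μ = -46.742, σ = 18.771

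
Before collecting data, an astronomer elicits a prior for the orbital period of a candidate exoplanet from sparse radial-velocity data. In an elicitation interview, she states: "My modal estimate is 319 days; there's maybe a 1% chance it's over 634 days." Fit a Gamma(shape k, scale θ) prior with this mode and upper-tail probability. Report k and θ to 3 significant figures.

Gamma(k,θ) with k>1 has mode (k−1)θ, so θ = 319/(k−1).
Need P(X < 634) = 0.99 with θ tied to k this way. Start at k = 2, θ = 319: P(X<634) ≈ 0.591.
Too low — raise k to concentrate. Iterating converges to k ≈ 11.4.
Then θ = 319/(11.4−1) ≈ 30.6.

k ≈ 11.4, θ ≈ 30.6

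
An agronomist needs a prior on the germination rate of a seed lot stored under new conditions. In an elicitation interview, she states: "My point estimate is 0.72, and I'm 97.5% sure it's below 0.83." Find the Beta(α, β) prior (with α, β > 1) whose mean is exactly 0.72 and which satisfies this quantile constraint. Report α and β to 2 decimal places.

α ≈ 39.11, β ≈ 15.21

With mean 0.72 fixed, write α = 0.72s, β = 0.28s where s = α+β.
Need P(θ < 0.83) = 0.975 under Beta(0.72s, 0.28s). Normal approximation: (q−m)/√(m(1−m)/s) ≈ z_{0.975} = 1.96, so s ≈ 0.72·0.28·(1.96)²/(0.83−0.72)² = 64.0.
At s = 64.0: P(θ<0.83) ≈ 0.984. Adjusting to match 0.975 gives s ≈ 54.32.
So α = 0.72·54.32 ≈ 39.11, β = 0.28·54.32 ≈ 15.21.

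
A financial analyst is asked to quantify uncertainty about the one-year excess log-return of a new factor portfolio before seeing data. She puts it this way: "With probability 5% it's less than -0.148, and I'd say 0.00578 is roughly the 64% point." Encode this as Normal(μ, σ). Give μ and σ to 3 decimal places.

μ = -0.022, σ = 0.077

The p-quantile of Normal(μ,σ) is μ + z_p·σ, with z_{0.05} = -1.645 and z_{0.64} = 0.3585.
Eliminate σ: μ = (z₂·x₁ − z₁·x₂)/(z₂ − z₁) = (0.3585·-0.148 − (-1.645)·0.00578)/2.003 = -0.022.
Then σ = (x₂ − x₁)/(z₂ − z₁) = (0.00578 − -0.148)/2.003 = 0.077.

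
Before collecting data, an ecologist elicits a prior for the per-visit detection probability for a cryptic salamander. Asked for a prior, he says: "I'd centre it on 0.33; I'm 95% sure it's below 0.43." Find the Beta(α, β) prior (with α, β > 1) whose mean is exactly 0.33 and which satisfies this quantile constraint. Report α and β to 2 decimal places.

α ≈ 20.70, β ≈ 42.03

With mean 0.33 fixed, write α = 0.33s, β = 0.67s where s = α+β.
Need P(θ < 0.43) = 0.95 under Beta(0.33s, 0.67s). Normal approximation: (q−m)/√(m(1−m)/s) ≈ z_{0.95} = 1.64, so s ≈ 0.33·0.67·(1.64)²/(0.43−0.33)² = 59.8.
At s = 59.8: P(θ<0.43) ≈ 0.946. Adjusting to match 0.95 gives s ≈ 62.72.
So α = 0.33·62.72 ≈ 20.70, β = 0.67·62.72 ≈ 42.03.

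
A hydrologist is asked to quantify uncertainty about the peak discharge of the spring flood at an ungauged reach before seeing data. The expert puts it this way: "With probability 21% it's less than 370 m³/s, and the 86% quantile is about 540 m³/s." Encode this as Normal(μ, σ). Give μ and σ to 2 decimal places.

For Normal(μ,σ), the p-quantile is μ + z_p·σ. Here z_{0.21} = -0.8064, z_{0.86} = 1.08.
So 370 = μ − 0.8064σ and 540 = μ + 1.08σ.
Subtracting: σ = (540 − 370)/(1.08 − (-0.8064)) = 90.10.
Then μ = 370 − (-0.8064)·90.10 = 442.66.

μ = 442.66, σ = 90.10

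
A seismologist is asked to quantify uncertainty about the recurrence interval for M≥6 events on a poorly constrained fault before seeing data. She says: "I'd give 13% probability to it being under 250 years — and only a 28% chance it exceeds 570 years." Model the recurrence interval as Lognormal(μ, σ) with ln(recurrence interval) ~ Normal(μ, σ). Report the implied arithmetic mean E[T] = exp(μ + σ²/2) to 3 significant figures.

E[T] ≈ 483 years

If T ~ Lognormal(μ,σ) then ln T ~ Normal(μ,σ), so the p-quantile of ln T is μ + z_p·σ.
ln(250) = 5.521 and ln(570) = 6.346; z_{0.13} = -1.126, z_{0.72} = 0.5828.
σ = (6.346 − 5.521)/(0.5828 − (-1.126)) = 0.482.
μ = 5.521 − (-1.126)·0.482 = 6.065.
E[T] = exp(μ + σ²/2) = exp(6.065 + 0.1163) = 483 years.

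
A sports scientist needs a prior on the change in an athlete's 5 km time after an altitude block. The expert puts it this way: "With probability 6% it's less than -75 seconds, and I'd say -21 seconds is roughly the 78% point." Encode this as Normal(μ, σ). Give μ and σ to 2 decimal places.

μ = -38.92, σ = 23.21

The p-quantile of Normal(μ,σ) is μ + z_p·σ, with z_{0.06} = -1.555 and z_{0.78} = 0.7722.
Eliminate σ: μ = (z₂·x₁ − z₁·x₂)/(z₂ − z₁) = (0.7722·-75 − (-1.555)·-21)/2.327 = -38.92.
Then σ = (x₂ − x₁)/(z₂ − z₁) = (-21 − -75)/2.327 = 23.21.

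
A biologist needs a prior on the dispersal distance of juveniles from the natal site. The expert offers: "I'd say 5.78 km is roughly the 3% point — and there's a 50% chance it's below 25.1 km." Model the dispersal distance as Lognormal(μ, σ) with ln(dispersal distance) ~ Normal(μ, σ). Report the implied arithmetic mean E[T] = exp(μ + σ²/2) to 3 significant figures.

If T ~ Lognormal(μ,σ) then ln T ~ Normal(μ,σ), so the p-quantile of ln T is μ + z_p·σ.
ln(5.78) = 1.754 and ln(25.1) = 3.223; z_{0.03} = -1.881, z_{0.5} = 0.
σ = (3.223 − 1.754)/(0 − (-1.881)) = 0.781.
μ = 1.754 − (-1.881)·0.781 = 3.223.
E[T] = exp(μ + σ²/2) = exp(3.223 + 0.3048) = 34 km.

E[T] ≈ 34 km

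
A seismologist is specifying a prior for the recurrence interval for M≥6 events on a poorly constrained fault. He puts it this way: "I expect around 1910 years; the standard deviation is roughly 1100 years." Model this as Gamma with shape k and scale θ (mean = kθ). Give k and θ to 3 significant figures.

For Gamma(k, scale θ): mean = kθ, variance = kθ², so CV = 1/√k.
CV = SD/mean = 1100/1910 = 0.5759, hence k = 1/CV² = 3.01.
Then θ = mean/k = 1910/3.01 = 634.

k ≈ 3.01, θ ≈ 634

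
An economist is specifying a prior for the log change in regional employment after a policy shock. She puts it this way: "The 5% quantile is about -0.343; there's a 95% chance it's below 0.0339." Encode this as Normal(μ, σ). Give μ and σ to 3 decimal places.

μ = -0.155, σ = 0.115

The p-quantile of Normal(μ,σ) is μ + z_p·σ, with z_{0.05} = -1.645 and z_{0.95} = 1.645.
Eliminate σ: μ = (z₂·x₁ − z₁·x₂)/(z₂ − z₁) = (1.645·-0.343 − (-1.645)·0.0339)/3.29 = -0.155.
Then σ = (x₂ − x₁)/(z₂ − z₁) = (0.0339 − -0.343)/3.29 = 0.115.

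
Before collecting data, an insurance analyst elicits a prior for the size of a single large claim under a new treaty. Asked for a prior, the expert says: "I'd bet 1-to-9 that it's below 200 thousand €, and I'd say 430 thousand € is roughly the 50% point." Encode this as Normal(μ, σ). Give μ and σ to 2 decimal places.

μ = 430.00, σ = 179.47

The p-quantile of Normal(μ,σ) is μ + z_p·σ, with z_{0.1} = -1.282 and z_{0.5} = 0.
Eliminate σ: μ = (z₂·x₁ − z₁·x₂)/(z₂ − z₁) = (0·200 − (-1.282)·430)/1.282 = 430.00.
Then σ = (x₂ − x₁)/(z₂ − z₁) = (430 − 200)/1.282 = 179.47.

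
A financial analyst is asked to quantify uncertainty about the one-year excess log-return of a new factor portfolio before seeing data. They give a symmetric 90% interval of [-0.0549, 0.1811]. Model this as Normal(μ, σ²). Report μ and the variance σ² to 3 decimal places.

μ = 0.063, σ² = 0.005

A symmetric 90% interval runs μ ± z·σ with z = 1.645.
Half-width = 0.118, so σ = 0.118/1.645 = 0.0717 and σ² = 0.005.
μ is the interval midpoint, 0.063.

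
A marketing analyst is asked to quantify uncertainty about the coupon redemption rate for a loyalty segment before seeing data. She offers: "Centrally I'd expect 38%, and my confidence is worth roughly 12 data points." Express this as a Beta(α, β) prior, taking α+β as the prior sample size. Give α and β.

α = 4.56, β = 7.44

Under the effective-sample-size interpretation, Beta(α, β) has prior mean α/(α+β) and prior sample size α+β.
So α+β = 12 and α/(α+β) = 0.38, giving α = 0.38·12 = 4.56 and β = 12 − 4.56 = 7.44.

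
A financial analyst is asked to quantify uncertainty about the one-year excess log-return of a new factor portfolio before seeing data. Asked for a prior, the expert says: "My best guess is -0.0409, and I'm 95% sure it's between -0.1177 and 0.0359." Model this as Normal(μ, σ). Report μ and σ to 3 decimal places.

μ = -0.041, σ = 0.039

A symmetric 95% interval runs μ ± z·σ with z = 1.96.
Half-width = 0.0768, so σ = 0.0768/1.96 = 0.039.
μ is the stated best guess, -0.041.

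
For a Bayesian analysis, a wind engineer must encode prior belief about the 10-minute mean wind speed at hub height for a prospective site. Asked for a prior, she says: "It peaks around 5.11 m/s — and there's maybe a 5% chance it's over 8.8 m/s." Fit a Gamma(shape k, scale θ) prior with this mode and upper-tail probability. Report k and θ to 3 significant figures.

k ≈ 10.4, θ ≈ 0.541

Gamma(k,θ) with k>1 has mode (k−1)θ, so θ = 5.11/(k−1).
Need P(X < 8.8) = 0.95 with θ tied to k this way. Start at k = 2, θ = 5.11: P(X<8.8) ≈ 0.514.
Too low — raise k to concentrate. Iterating converges to k ≈ 10.4.
Then θ = 5.11/(10.4−1) ≈ 0.541.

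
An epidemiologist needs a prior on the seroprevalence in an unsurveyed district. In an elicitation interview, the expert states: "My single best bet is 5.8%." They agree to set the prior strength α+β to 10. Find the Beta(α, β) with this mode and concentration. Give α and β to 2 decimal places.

For α,β > 1 the Beta mode is (α−1)/(α+β−2). With α+β = 10, the mode is (α−1)/8.
Set (α−1)/8 = 0.058 → α = 1 + 0.058·8 = 1.46.
β = 10 − α = 8.54.

α = 1.46, β = 8.54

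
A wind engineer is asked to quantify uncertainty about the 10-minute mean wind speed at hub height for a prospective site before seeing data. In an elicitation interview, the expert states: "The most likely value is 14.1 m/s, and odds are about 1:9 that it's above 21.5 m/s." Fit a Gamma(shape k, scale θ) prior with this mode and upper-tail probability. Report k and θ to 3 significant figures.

Gamma(k,θ) with k>1 has mode (k−1)θ, so θ = 14.1/(k−1).
Need P(X < 21.5) = 0.9 with θ tied to k this way. Start at k = 2, θ = 14.1: P(X<21.5) ≈ 0.450.
Too low — raise k to concentrate. Iterating converges to k ≈ 11.5.
Then θ = 14.1/(11.5−1) ≈ 1.35.

k ≈ 11.5, θ ≈ 1.35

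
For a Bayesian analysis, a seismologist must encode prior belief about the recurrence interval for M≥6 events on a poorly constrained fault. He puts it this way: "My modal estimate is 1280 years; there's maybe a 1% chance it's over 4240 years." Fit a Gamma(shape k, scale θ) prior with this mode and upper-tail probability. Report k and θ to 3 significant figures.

Gamma(k,θ) with k>1 has mode (k−1)θ, so θ = 1280/(k−1).
Need P(X < 4240) = 0.99 with θ tied to k this way. Start at k = 2, θ = 1280: P(X<4240) ≈ 0.843.
Too low — raise k to concentrate. Iterating converges to k ≈ 4.06.
Then θ = 1280/(4.06−1) ≈ 418.

k ≈ 4.06, θ ≈ 418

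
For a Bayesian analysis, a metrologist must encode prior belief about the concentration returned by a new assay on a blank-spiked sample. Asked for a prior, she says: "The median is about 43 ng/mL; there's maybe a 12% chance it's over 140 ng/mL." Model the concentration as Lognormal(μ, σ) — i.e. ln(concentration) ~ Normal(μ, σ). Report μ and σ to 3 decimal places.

If T ~ Lognormal(μ,σ) then ln T ~ Normal(μ,σ), so the p-quantile of ln T is μ + z_p·σ.
ln(43) = 3.761 and ln(140) = 4.942; z_{0.5} = 0, z_{0.88} = 1.175.
σ = (4.942 − 3.761)/(1.175 − (0)) = 1.005.
μ = 3.761 − (0)·1.005 = 3.761.

μ ≈ 3.761, σ ≈ 1.005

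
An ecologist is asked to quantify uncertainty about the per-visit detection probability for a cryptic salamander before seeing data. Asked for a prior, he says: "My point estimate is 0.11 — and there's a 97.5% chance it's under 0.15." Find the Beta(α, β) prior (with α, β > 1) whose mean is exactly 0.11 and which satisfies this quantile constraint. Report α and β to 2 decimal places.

With mean 0.11 fixed, write α = 0.11s, β = 0.89s where s = α+β.
Need P(θ < 0.15) = 0.975 under Beta(0.11s, 0.89s). Normal approximation: (q−m)/√(m(1−m)/s) ≈ z_{0.975} = 1.96, so s ≈ 0.11·0.89·(1.96)²/(0.15−0.11)² = 235.0.
At s = 235.0: P(θ<0.15) ≈ 0.967. Adjusting to match 0.975 gives s ≈ 268.49.
So α = 0.11·268.49 ≈ 29.53, β = 0.89·268.49 ≈ 238.95.

α ≈ 29.53, β ≈ 238.95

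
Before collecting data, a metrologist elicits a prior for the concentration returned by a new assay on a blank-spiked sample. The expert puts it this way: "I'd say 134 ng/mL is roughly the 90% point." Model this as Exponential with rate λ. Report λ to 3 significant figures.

P(T < 134.0) = 1 − e^(−λ·134.0) = 0.9, so λ = −ln(1−0.9)/134.0 = −ln(0.1)/134.0 = 0.0172.

λ ≈ 0.0172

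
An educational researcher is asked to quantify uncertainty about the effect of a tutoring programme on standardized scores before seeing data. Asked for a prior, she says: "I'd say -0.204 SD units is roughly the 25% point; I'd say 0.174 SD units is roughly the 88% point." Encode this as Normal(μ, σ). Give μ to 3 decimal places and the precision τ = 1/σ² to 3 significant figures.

μ = -0.066, τ = 23.9

The p-quantile of Normal(μ,σ) is μ + z_p·σ, with z_{0.25} = -0.6745 and z_{0.88} = 1.175.
Eliminate σ: μ = (z₂·x₁ − z₁·x₂)/(z₂ − z₁) = (1.175·-0.204 − (-0.6745)·0.174)/1.849 = -0.066.
Then σ = (x₂ − x₁)/(z₂ − z₁) = (0.174 − -0.204)/1.849 = 0.204.
Precision τ = 1/σ² = 1/0.2044² = 23.9.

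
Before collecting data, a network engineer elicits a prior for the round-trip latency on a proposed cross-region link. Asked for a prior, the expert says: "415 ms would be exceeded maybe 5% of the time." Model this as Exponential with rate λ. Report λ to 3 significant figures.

P(T > 415.0) = e^(−λ·415.0) = 0.05, so λ = −ln(0.05)/415.0 = 0.00722.

λ ≈ 0.00722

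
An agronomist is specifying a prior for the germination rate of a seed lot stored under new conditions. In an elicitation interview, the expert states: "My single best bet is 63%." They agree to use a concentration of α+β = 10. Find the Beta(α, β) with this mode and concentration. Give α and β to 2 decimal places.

For α,β > 1 the Beta mode is (α−1)/(α+β−2). With α+β = 10, the mode is (α−1)/8.
Set (α−1)/8 = 0.63 → α = 1 + 0.63·8 = 6.04.
β = 10 − α = 3.96.

α = 6.04, β = 3.96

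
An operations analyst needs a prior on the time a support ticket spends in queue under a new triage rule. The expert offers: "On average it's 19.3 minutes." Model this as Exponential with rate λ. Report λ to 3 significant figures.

λ ≈ 0.0518

Exponential mean = 1/λ, so λ = 1/19.3 = 0.0518.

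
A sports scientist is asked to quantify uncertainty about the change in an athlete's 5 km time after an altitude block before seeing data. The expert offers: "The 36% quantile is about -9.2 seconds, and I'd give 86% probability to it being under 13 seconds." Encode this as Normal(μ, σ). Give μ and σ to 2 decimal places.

The p-quantile of Normal(μ,σ) is μ + z_p·σ, with z_{0.36} = -0.3585 and z_{0.86} = 1.08.
Eliminate σ: μ = (z₂·x₁ − z₁·x₂)/(z₂ − z₁) = (1.08·-9.2 − (-0.3585)·13)/1.439 = -3.67.
Then σ = (x₂ − x₁)/(z₂ − z₁) = (13 − -9.2)/1.439 = 15.43.

μ = -3.67, σ = 15.43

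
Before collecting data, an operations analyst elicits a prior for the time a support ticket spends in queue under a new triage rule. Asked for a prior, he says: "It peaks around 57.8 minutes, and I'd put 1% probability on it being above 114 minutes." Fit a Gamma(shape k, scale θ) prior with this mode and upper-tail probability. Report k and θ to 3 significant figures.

k ≈ 11.7, θ ≈ 5.41

Gamma(k,θ) with k>1 has mode (k−1)θ, so θ = 57.8/(k−1).
Need P(X < 114) = 0.99 with θ tied to k this way. Start at k = 2, θ = 57.8: P(X<114) ≈ 0.586.
Too low — raise k to concentrate. Iterating converges to k ≈ 11.7.
Then θ = 57.8/(11.7−1) ≈ 5.41.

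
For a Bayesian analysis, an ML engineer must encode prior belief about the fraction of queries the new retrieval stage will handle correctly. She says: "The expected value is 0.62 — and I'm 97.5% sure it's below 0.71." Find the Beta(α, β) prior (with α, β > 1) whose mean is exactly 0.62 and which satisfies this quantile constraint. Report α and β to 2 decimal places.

With mean 0.62 fixed, write α = 0.62s, β = 0.38s where s = α+β.
Need P(θ < 0.71) = 0.975 under Beta(0.62s, 0.38s). Normal approximation: (q−m)/√(m(1−m)/s) ≈ z_{0.975} = 1.96, so s ≈ 0.62·0.38·(1.96)²/(0.71−0.62)² = 111.7.
At s = 111.7: P(θ<0.71) ≈ 0.978. Adjusting to match 0.975 gives s ≈ 105.07.
So α = 0.62·105.07 ≈ 65.14, β = 0.38·105.07 ≈ 39.93.

α ≈ 65.14, β ≈ 39.93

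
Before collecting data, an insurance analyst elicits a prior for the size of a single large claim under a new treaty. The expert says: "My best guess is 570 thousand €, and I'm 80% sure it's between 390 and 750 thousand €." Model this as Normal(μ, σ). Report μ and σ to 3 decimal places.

μ = 570.000, σ = 140.455

A symmetric 80% interval runs μ ± z·σ with z = 1.282.
Half-width = 180, so σ = 180/1.282 = 140.455.
μ is the stated best guess, 570.000.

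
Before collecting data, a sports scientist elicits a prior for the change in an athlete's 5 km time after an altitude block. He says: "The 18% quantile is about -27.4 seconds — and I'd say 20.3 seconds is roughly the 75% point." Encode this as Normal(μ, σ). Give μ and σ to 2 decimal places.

μ = 0.06, σ = 30.00

For Normal(μ,σ), the p-quantile is μ + z_p·σ. Here z_{0.18} = -0.9154, z_{0.75} = 0.6745.
So -27.4 = μ − 0.9154σ and 20.3 = μ + 0.6745σ.
Subtracting: σ = (20.3 − -27.4)/(0.6745 − (-0.9154)) = 30.00.
Then μ = -27.4 − (-0.9154)·30.00 = 0.06.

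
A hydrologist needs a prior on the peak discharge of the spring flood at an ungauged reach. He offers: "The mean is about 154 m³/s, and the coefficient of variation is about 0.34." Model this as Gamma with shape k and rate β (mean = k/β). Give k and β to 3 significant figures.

For Gamma(k, rate β): mean = k/β, variance = k/β², so CV = 1/√k.
CV = 0.34, hence k = 1/CV² = 8.65.
Then β = k/mean = 8.65/154 = 0.0562.

k ≈ 8.65, β ≈ 0.0562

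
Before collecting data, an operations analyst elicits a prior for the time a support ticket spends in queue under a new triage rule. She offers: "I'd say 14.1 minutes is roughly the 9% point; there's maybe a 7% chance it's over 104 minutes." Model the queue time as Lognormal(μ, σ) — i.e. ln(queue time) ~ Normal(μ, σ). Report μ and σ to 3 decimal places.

If T ~ Lognormal(μ,σ) then ln T ~ Normal(μ,σ), so the p-quantile of ln T is μ + z_p·σ.
ln(14.1) = 2.646 and ln(104) = 4.644; z_{0.09} = -1.341, z_{0.93} = 1.476.
σ = (4.644 − 2.646)/(1.476 − (-1.341)) = 0.709.
μ = 2.646 − (-1.341)·0.709 = 3.597.

μ ≈ 3.597, σ ≈ 0.709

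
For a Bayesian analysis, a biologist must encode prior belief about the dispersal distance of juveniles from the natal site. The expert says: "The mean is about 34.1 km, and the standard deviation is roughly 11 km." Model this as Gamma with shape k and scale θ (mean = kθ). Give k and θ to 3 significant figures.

k ≈ 9.61, θ ≈ 3.55

For Gamma(k, scale θ): mean = kθ, variance = kθ², so CV = 1/√k.
CV = SD/mean = 11/34.1 = 0.3226, hence k = 1/CV² = 9.61.
Then θ = mean/k = 34.1/9.61 = 3.55.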